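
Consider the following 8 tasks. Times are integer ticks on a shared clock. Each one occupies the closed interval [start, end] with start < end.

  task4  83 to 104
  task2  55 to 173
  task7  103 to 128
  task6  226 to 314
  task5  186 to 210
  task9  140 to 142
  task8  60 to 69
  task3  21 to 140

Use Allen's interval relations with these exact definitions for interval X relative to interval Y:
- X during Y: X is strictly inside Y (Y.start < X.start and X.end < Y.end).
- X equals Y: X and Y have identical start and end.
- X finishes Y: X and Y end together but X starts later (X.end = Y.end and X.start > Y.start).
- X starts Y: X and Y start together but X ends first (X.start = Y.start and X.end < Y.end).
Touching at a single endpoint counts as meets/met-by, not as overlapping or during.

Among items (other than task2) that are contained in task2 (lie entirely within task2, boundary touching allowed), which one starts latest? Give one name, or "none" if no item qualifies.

Target task2 = [55, 173].
task3 [21, 140] → overlaps → excluded.
task4 [83, 104] → during → candidate.
task5 [186, 210] → after → excluded.
task6 [226, 314] → after → excluded.
task7 [103, 128] → during → candidate.
task8 [60, 69] → during → candidate.
task9 [140, 142] → during → candidate.
Among candidates, latest start is 140 → task9.

task9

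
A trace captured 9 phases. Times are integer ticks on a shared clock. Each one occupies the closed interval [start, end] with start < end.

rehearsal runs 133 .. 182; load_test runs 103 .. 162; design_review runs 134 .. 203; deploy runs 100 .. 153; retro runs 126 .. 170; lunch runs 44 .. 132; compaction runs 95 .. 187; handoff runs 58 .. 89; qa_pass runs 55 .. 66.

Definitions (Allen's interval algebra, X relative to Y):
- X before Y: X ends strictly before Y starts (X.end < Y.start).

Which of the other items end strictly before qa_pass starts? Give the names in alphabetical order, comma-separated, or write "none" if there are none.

Target qa_pass = [55, 66].
compaction [95, 187] → after → no.
deploy [100, 153] → after → no.
design_review [134, 203] → after → no.
handoff [58, 89] → overlapped-by → no.
load_test [103, 162] → after → no.
lunch [44, 132] → contains → no.
rehearsal [133, 182] → after → no.
retro [126, 170] → after → no.
Result: none.

none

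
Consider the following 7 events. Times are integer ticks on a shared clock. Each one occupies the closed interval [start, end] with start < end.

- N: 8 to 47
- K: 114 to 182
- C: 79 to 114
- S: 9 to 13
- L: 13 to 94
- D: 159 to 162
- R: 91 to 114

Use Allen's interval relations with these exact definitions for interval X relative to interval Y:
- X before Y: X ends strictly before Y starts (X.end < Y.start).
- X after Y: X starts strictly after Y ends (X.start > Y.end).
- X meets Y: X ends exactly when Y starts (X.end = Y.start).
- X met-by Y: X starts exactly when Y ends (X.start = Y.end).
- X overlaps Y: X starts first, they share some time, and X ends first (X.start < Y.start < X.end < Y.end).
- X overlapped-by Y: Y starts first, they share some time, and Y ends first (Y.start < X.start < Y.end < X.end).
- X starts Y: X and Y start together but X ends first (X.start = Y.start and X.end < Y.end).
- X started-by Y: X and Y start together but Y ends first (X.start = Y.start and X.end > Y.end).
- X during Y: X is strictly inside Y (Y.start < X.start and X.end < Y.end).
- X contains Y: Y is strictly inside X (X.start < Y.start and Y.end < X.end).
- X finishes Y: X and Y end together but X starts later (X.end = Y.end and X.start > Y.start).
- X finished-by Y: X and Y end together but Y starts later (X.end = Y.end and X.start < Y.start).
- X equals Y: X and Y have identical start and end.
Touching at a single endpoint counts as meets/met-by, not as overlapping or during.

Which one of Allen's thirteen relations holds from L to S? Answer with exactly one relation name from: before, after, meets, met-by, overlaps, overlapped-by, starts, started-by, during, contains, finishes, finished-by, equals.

L = [13, 94]; S = [9, 13].
Compare endpoints: L.start > S.start, L.start = S.end, L.end > S.start, L.end > S.end.
That pattern is 'met-by'.

met-by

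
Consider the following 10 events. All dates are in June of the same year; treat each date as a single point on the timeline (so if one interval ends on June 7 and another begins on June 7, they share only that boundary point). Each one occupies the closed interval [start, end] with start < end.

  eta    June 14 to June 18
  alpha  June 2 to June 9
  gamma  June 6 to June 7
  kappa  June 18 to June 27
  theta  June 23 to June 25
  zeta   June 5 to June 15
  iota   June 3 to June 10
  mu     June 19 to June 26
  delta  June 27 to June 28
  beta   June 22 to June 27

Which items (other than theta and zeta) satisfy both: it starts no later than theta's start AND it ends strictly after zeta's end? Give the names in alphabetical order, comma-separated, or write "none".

Conditions: its start is no later than theta's start (X.start <= June 23) AND its end is strictly after zeta's end (X.end > June 15).
alpha: start June 2 <= June 23? ✓; end June 9 > June 15? ✗ → no.
beta: start June 22 <= June 23? ✓; end June 27 > June 15? ✓ → yes.
delta: start June 27 <= June 23? ✗; end June 28 > June 15? ✓ → no.
eta: start June 14 <= June 23? ✓; end June 18 > June 15? ✓ → yes.
gamma: start June 6 <= June 23? ✓; end June 7 > June 15? ✗ → no.
iota: start June 3 <= June 23? ✓; end June 10 > June 15? ✗ → no.
kappa: start June 18 <= June 23? ✓; end June 27 > June 15? ✓ → yes.
mu: start June 19 <= June 23? ✓; end June 26 > June 15? ✓ → yes.
Result: beta, eta, kappa, mu.

beta, eta, kappa, mu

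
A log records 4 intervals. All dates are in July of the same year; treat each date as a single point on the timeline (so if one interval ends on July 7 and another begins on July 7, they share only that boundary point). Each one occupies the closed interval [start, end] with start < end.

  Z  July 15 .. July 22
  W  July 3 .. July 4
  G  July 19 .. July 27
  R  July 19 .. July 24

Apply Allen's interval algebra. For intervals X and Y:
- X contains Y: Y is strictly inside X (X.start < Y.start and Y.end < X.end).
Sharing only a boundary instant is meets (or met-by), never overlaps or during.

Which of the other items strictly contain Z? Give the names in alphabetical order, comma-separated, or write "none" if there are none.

none

Target Z = [July 15, July 22].
G [July 19, July 27] → overlapped-by → no.
R [July 19, July 24] → overlapped-by → no.
W [July 3, July 4] → before → no.
Result: none.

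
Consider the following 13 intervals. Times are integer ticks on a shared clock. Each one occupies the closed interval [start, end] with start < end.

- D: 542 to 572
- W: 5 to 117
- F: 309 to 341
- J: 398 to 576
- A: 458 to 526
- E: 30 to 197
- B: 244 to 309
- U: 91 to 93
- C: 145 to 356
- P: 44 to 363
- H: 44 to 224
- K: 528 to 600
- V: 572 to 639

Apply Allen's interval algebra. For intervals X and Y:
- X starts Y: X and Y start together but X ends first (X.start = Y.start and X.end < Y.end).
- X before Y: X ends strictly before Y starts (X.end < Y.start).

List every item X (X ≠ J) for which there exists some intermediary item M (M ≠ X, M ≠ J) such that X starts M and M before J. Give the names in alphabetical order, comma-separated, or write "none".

Target J = [398, 576].
Intermediaries M with M before J: B, C, E, F, H, P, U, W.
Via B — items with X starts B: none.
Via C — items with X starts C: none.
Via E — items with X starts E: none.
Via F — items with X starts F: none.
Via H — items with X starts H: none.
Via P — items with X starts P: H.
Via U — items with X starts U: none.
Via W — items with X starts W: none.
Union: H.

H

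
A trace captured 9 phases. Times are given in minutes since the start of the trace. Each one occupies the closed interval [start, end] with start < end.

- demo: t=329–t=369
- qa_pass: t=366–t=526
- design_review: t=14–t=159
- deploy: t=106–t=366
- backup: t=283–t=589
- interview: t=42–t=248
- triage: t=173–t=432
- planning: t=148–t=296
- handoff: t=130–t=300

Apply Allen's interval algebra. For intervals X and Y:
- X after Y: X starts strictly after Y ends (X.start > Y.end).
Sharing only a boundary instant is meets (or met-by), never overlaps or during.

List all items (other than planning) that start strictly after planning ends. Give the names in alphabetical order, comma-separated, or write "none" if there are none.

demo, qa_pass

Target planning = [t=148, t=296].
backup [t=283, t=589] → overlapped-by → no.
demo [t=329, t=369] → after → yes.
deploy [t=106, t=366] → contains → no.
design_review [t=14, t=159] → overlaps → no.
handoff [t=130, t=300] → contains → no.
interview [t=42, t=248] → overlaps → no.
qa_pass [t=366, t=526] → after → yes.
triage [t=173, t=432] → overlapped-by → no.
Result: demo, qa_pass.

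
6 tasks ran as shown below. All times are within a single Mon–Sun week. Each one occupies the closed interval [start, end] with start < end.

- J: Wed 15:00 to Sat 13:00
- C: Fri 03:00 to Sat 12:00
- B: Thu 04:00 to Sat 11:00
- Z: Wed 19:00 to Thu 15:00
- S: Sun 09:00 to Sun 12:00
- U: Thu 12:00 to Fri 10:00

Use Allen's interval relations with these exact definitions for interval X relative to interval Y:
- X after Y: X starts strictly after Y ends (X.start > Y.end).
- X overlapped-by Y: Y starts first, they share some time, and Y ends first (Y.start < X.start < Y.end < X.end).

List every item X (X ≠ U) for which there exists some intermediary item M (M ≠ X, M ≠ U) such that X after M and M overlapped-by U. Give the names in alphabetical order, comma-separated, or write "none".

S

Target U = [Thu 12:00, Fri 10:00].
Intermediaries M with M overlapped-by U: C.
Via C — items with X after C: S.
Union: S.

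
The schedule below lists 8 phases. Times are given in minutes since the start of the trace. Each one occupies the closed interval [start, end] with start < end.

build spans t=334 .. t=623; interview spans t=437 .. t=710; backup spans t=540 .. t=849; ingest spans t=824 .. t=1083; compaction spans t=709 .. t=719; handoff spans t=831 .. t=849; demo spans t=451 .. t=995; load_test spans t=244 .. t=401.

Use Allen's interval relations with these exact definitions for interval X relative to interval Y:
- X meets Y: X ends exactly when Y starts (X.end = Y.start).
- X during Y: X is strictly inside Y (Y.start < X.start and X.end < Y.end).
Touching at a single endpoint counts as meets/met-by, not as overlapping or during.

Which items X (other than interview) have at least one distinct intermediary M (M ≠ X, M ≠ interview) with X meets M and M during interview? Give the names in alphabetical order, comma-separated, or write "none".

Target interview = [t=437, t=710].
Intermediaries M with M during interview: none.
Union: none.

none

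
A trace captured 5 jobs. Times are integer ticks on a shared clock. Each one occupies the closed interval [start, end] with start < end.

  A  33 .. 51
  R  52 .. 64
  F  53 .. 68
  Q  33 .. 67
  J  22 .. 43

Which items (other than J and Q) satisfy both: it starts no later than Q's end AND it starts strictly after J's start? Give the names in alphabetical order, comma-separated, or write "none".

A, F, R

Conditions: its start is no later than Q's end (X.start <= 67) AND its start is strictly after J's start (X.start > 22).
A: start 33 <= 67? ✓; start 33 > 22? ✓ → yes.
F: start 53 <= 67? ✓; start 53 > 22? ✓ → yes.
R: start 52 <= 67? ✓; start 52 > 22? ✓ → yes.
Result: A, F, R.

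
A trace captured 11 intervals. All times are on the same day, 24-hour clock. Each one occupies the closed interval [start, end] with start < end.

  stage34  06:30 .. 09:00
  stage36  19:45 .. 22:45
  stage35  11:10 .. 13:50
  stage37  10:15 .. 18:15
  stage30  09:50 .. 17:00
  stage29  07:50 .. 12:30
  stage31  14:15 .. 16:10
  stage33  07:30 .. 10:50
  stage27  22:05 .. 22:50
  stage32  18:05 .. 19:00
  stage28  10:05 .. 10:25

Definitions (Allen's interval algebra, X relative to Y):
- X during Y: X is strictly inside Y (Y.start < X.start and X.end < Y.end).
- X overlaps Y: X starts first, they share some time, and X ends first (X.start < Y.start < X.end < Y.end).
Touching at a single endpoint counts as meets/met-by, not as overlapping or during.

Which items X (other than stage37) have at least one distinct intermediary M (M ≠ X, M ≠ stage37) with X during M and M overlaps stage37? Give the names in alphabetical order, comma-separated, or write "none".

stage28, stage31, stage35

Target stage37 = [10:15, 18:15].
Intermediaries M with M overlaps stage37: stage28, stage29, stage30, stage33.
Via stage28 — items with X during stage28: none.
Via stage29 — items with X during stage29: stage28.
Via stage30 — items with X during stage30: stage28, stage31, stage35.
Via stage33 — items with X during stage33: stage28.
Union: stage28, stage31, stage35.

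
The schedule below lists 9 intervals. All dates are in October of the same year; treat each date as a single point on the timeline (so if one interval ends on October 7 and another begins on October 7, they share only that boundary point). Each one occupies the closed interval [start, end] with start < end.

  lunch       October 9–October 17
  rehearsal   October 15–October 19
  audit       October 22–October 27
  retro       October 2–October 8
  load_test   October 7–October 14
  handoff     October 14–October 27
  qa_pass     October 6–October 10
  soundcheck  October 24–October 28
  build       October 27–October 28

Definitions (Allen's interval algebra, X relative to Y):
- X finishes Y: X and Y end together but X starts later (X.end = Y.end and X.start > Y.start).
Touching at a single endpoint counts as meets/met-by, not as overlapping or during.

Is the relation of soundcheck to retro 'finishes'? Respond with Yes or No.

soundcheck = [October 24, October 28], retro = [October 2, October 8].
Actual relation of soundcheck to retro: after.
Asked whether 'finishes' holds → No.

No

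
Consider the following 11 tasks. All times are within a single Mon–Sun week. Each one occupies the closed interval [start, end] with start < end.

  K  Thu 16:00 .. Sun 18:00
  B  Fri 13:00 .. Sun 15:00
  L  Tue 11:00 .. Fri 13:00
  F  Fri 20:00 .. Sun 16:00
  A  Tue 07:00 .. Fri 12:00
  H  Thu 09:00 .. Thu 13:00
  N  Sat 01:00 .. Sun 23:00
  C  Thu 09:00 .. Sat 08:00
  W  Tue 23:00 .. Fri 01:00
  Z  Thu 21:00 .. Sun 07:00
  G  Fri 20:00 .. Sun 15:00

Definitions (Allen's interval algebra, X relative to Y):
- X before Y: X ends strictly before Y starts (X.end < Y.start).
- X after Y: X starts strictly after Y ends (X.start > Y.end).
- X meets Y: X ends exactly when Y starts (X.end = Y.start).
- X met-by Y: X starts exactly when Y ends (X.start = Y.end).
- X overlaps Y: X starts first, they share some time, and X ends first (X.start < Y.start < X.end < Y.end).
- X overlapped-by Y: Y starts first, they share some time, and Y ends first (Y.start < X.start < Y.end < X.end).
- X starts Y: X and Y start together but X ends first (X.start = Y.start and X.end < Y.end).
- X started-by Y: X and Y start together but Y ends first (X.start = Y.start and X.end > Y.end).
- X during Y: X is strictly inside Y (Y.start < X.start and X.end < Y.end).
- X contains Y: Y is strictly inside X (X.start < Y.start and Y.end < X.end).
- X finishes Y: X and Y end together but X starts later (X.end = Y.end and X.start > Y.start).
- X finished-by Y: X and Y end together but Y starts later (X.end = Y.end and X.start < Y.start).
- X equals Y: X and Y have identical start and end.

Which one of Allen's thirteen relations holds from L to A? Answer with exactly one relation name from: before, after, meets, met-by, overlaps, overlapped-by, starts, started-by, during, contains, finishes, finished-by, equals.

L = [Tue 11:00, Fri 13:00]; A = [Tue 07:00, Fri 12:00].
Compare endpoints: L.start > A.start, L.start < A.end, L.end > A.start, L.end > A.end.
That pattern is 'overlapped-by'.

overlapped-by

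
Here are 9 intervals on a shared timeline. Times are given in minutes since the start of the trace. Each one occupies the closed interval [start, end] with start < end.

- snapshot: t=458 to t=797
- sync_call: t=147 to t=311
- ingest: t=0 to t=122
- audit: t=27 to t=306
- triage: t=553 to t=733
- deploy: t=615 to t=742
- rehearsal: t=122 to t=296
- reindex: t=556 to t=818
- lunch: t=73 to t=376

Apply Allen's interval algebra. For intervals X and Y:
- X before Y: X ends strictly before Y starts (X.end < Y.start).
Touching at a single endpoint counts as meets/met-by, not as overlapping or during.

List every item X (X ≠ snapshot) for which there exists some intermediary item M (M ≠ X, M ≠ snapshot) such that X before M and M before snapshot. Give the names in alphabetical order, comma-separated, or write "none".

ingest

Target snapshot = [t=458, t=797].
Intermediaries M with M before snapshot: audit, ingest, lunch, rehearsal, sync_call.
Via audit — items with X before audit: none.
Via ingest — items with X before ingest: none.
Via lunch — items with X before lunch: none.
Via rehearsal — items with X before rehearsal: none.
Via sync_call — items with X before sync_call: ingest.
Union: ingest.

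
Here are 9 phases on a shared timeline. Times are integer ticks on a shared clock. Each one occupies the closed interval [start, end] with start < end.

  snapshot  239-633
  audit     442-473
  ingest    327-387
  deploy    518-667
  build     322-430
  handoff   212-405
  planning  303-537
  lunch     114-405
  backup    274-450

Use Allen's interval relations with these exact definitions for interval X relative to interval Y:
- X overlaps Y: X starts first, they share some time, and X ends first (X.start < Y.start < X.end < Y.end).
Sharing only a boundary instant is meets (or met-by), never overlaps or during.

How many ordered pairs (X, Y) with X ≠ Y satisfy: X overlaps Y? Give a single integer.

12

Checking all 72 ordered pairs for relation 'overlaps'; matching pairs in alphabetical order:
(backup, audit): backup overlaps audit ✓
(backup, planning): backup overlaps planning ✓
(handoff, backup): handoff overlaps backup ✓
(handoff, build): handoff overlaps build ✓
(handoff, planning): handoff overlaps planning ✓
(handoff, snapshot): handoff overlaps snapshot ✓
(lunch, backup): lunch overlaps backup ✓
(lunch, build): lunch overlaps build ✓
(lunch, planning): lunch overlaps planning ✓
(lunch, snapshot): lunch overlaps snapshot ✓
(planning, deploy): planning overlaps deploy ✓
(snapshot, deploy): snapshot overlaps deploy ✓
Count: 12.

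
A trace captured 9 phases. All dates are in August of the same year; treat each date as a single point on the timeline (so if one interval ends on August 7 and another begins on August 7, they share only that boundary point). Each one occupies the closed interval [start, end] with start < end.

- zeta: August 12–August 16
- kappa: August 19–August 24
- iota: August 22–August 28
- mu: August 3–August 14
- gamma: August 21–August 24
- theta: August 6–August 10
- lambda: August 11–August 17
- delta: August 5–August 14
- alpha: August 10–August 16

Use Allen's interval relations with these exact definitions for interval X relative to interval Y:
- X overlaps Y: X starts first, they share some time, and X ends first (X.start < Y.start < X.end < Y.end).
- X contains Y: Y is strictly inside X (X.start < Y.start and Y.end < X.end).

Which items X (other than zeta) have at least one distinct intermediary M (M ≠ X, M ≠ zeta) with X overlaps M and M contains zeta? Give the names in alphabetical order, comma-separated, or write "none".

alpha, delta, mu

Target zeta = [August 12, August 16].
Intermediaries M with M contains zeta: lambda.
Via lambda — items with X overlaps lambda: alpha, delta, mu.
Union: alpha, delta, mu.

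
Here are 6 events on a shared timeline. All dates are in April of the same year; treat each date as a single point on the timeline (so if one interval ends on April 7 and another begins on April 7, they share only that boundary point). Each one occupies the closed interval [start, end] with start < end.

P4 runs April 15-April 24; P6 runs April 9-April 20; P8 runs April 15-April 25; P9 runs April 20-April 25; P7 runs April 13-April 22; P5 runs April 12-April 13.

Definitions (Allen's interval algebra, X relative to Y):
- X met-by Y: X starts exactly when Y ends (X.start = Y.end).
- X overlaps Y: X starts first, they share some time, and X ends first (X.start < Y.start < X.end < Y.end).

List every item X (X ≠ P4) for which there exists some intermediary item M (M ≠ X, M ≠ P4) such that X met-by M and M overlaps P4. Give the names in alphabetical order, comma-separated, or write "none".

Target P4 = [April 15, April 24].
Intermediaries M with M overlaps P4: P6, P7.
Via P6 — items with X met-by P6: P9.
Via P7 — items with X met-by P7: none.
Union: P9.

P9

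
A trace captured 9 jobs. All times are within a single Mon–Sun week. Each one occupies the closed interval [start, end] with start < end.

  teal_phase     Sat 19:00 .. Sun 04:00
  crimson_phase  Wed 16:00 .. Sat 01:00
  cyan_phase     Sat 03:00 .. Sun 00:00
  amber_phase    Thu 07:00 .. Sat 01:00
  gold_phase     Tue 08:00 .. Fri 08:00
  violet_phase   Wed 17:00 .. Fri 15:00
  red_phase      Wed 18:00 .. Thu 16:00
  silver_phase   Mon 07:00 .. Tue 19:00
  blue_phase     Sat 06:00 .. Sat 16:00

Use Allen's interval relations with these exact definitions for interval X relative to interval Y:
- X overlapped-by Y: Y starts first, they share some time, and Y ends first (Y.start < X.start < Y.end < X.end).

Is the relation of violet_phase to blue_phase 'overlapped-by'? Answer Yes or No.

violet_phase = [Wed 17:00, Fri 15:00], blue_phase = [Sat 06:00, Sat 16:00].
Actual relation of violet_phase to blue_phase: before.
Asked whether 'overlapped-by' holds → No.

No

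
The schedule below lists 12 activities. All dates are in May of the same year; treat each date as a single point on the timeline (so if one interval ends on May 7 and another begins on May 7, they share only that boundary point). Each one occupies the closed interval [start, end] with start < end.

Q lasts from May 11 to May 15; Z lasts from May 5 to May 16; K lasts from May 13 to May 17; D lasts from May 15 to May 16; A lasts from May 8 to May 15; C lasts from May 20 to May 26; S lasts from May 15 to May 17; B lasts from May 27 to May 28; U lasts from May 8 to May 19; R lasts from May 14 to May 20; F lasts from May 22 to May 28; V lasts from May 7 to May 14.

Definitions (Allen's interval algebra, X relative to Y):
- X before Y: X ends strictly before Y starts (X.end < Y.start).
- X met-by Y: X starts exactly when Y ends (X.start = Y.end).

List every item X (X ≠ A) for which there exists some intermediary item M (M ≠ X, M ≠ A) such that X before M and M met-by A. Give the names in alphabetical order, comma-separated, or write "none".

Target A = [May 8, May 15].
Intermediaries M with M met-by A: D, S.
Via D — items with X before D: V.
Via S — items with X before S: V.
Union: V.

V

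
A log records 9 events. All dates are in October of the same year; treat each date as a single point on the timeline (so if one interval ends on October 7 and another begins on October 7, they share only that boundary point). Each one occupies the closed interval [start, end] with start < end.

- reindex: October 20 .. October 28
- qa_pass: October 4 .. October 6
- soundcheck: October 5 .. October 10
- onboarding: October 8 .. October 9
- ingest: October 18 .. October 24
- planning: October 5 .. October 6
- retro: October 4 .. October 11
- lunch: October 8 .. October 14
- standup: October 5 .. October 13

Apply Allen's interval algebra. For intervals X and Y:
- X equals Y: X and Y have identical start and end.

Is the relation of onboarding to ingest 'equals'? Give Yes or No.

onboarding = [October 8, October 9], ingest = [October 18, October 24].
Actual relation of onboarding to ingest: before.
Asked whether 'equals' holds → No.

No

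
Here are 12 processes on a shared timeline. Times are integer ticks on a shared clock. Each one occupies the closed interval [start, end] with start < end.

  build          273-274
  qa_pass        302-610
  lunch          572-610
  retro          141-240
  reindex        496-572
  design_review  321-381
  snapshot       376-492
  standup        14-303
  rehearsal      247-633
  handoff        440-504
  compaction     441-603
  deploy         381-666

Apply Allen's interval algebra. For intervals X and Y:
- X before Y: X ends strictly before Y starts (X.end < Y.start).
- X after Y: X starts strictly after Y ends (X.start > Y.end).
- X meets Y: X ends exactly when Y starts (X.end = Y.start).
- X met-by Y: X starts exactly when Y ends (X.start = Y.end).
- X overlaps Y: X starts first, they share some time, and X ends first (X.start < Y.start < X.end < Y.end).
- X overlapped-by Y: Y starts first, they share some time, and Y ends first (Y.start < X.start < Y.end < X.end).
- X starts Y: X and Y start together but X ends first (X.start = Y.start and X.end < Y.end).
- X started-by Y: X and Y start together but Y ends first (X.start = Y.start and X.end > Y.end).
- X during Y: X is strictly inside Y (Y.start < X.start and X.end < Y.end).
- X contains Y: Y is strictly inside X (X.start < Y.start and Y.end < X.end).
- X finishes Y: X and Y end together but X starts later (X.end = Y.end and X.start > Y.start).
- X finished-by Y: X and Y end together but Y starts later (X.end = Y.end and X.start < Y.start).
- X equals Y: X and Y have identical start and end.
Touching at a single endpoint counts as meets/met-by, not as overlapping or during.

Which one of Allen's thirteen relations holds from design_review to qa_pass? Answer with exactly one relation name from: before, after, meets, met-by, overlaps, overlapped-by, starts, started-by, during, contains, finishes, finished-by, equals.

during

design_review = [321, 381]; qa_pass = [302, 610].
Compare endpoints: design_review.start > qa_pass.start, design_review.start < qa_pass.end, design_review.end > qa_pass.start, design_review.end < qa_pass.end.
That pattern is 'during'.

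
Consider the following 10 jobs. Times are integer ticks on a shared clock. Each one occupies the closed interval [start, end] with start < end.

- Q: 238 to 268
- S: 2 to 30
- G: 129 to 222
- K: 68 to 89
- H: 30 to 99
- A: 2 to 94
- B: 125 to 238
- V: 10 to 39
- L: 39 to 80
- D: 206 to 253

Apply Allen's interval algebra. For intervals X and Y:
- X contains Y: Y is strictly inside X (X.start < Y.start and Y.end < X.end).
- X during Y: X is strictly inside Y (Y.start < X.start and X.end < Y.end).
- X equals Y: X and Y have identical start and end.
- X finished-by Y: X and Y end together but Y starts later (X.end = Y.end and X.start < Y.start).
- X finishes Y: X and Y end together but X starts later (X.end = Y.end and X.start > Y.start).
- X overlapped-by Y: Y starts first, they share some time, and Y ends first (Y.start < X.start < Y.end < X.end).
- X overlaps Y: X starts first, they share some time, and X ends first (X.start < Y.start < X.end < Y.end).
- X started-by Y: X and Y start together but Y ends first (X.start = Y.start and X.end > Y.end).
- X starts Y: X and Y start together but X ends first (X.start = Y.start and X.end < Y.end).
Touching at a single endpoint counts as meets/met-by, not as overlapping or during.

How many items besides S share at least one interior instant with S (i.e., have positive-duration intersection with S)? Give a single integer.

Target S = [2, 30].
A [2, 94] → started-by → counts.
B [125, 238] → after → no.
D [206, 253] → after → no.
G [129, 222] → after → no.
H [30, 99] → met-by → no.
K [68, 89] → after → no.
L [39, 80] → after → no.
Q [238, 268] → after → no.
V [10, 39] → overlapped-by → counts.
Total: 2.

2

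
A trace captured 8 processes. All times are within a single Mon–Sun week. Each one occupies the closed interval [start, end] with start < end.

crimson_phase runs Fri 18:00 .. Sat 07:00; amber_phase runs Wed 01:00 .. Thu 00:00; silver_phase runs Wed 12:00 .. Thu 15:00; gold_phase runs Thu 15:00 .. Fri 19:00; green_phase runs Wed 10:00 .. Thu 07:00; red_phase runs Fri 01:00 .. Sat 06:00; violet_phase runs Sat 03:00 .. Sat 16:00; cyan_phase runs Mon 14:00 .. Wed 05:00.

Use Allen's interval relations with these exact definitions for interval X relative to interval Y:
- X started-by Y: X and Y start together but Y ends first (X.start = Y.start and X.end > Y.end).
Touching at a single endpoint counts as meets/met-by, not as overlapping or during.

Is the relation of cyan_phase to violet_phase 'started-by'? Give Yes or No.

cyan_phase = [Mon 14:00, Wed 05:00], violet_phase = [Sat 03:00, Sat 16:00].
Actual relation of cyan_phase to violet_phase: before.
Asked whether 'started-by' holds → No.

No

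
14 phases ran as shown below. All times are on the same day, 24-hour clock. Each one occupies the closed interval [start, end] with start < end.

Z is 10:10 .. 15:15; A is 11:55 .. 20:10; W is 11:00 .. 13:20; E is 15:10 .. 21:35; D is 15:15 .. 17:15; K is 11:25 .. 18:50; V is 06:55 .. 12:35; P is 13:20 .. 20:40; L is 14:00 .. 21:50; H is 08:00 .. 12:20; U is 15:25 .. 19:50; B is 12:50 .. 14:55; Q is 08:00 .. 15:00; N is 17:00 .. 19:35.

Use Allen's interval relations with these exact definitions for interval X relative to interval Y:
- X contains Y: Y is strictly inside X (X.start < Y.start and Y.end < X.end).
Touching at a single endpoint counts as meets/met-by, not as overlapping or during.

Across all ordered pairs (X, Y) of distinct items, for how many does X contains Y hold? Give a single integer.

Checking all 182 ordered pairs for relation 'contains'; matching pairs in alphabetical order:
(A, B): A contains B ✓
(A, D): A contains D ✓
(A, N): A contains N ✓
(A, U): A contains U ✓
(E, D): E contains D ✓
(E, N): E contains N ✓
(E, U): E contains U ✓
(K, B): K contains B ✓
(K, D): K contains D ✓
(L, D): L contains D ✓
(L, E): L contains E ✓
(L, N): L contains N ✓
(L, U): L contains U ✓
(P, D): P contains D ✓
(P, N): P contains N ✓
(P, U): P contains U ✓
(Q, B): Q contains B ✓
(Q, W): Q contains W ✓
(U, N): U contains N ✓
(V, H): V contains H ✓
(Z, B): Z contains B ✓
(Z, W): Z contains W ✓
Count: 22.

22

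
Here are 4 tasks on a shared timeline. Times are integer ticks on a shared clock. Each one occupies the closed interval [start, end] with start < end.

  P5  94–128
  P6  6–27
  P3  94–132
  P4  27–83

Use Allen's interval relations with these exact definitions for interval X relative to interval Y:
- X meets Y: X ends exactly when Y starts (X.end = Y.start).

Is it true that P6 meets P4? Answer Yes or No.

P6 = [6, 27], P4 = [27, 83].
Actual relation of P6 to P4: meets.
Asked whether 'meets' holds → Yes.

Yes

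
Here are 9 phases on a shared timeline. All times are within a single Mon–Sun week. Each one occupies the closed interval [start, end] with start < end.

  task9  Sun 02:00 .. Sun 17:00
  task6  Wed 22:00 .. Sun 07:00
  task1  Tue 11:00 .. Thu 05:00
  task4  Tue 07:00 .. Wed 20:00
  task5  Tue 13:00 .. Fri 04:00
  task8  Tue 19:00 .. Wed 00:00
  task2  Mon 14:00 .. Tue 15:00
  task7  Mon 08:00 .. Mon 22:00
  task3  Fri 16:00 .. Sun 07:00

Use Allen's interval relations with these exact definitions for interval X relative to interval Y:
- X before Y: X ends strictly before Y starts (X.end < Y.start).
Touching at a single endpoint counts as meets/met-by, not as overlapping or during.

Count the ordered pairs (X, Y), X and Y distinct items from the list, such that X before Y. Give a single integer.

21

Checking all 72 ordered pairs for relation 'before'; matching pairs in alphabetical order:
(task1, task3): task1 before task3 ✓
(task1, task9): task1 before task9 ✓
(task2, task3): task2 before task3 ✓
(task2, task6): task2 before task6 ✓
(task2, task8): task2 before task8 ✓
(task2, task9): task2 before task9 ✓
(task4, task3): task4 before task3 ✓
(task4, task6): task4 before task6 ✓
(task4, task9): task4 before task9 ✓
(task5, task3): task5 before task3 ✓
(task5, task9): task5 before task9 ✓
(task7, task1): task7 before task1 ✓
(task7, task3): task7 before task3 ✓
(task7, task4): task7 before task4 ✓
(task7, task5): task7 before task5 ✓
(task7, task6): task7 before task6 ✓
(task7, task8): task7 before task8 ✓
(task7, task9): task7 before task9 ✓
(task8, task3): task8 before task3 ✓
(task8, task6): task8 before task6 ✓
(task8, task9): task8 before task9 ✓
Count: 21.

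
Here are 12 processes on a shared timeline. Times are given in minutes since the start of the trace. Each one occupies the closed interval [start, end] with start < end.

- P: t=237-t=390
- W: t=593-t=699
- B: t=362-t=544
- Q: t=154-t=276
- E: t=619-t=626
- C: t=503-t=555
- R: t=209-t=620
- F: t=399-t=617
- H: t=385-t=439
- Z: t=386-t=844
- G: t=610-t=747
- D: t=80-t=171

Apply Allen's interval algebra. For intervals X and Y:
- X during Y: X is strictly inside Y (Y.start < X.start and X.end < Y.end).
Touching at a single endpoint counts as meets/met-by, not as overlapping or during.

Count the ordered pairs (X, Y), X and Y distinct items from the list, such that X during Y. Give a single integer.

14

Checking all 132 ordered pairs for relation 'during'; matching pairs in alphabetical order:
(B, R): B during R ✓
(C, F): C during F ✓
(C, R): C during R ✓
(C, Z): C during Z ✓
(E, G): E during G ✓
(E, W): E during W ✓
(E, Z): E during Z ✓
(F, R): F during R ✓
(F, Z): F during Z ✓
(G, Z): G during Z ✓
(H, B): H during B ✓
(H, R): H during R ✓
(P, R): P during R ✓
(W, Z): W during Z ✓
Count: 14.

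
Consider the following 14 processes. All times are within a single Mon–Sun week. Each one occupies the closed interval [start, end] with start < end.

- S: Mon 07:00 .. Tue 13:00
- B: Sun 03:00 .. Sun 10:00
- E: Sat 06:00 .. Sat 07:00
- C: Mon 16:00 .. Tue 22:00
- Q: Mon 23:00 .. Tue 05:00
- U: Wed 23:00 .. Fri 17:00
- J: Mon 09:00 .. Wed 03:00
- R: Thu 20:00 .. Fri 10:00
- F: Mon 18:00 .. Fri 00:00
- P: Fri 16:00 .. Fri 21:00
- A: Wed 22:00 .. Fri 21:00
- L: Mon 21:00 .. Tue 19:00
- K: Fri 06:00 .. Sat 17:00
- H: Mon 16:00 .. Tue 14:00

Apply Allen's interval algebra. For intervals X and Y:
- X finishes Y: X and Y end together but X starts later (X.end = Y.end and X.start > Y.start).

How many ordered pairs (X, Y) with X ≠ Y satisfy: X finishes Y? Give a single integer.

1

Checking all 182 ordered pairs for relation 'finishes'; matching pairs in alphabetical order:
(P, A): P finishes A ✓
Count: 1.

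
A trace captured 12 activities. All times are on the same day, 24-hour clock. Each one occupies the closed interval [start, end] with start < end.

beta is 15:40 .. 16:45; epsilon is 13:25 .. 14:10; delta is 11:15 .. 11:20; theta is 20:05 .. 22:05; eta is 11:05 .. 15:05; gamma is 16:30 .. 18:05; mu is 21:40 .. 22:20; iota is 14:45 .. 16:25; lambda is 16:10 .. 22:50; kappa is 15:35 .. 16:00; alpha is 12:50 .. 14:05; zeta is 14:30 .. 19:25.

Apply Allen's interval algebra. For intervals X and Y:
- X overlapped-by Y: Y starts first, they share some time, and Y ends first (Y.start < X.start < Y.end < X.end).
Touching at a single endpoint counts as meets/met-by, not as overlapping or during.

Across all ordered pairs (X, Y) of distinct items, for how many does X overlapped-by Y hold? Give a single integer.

10

Checking all 132 ordered pairs for relation 'overlapped-by'; matching pairs in alphabetical order:
(beta, iota): beta overlapped-by iota ✓
(beta, kappa): beta overlapped-by kappa ✓
(epsilon, alpha): epsilon overlapped-by alpha ✓
(gamma, beta): gamma overlapped-by beta ✓
(iota, eta): iota overlapped-by eta ✓
(lambda, beta): lambda overlapped-by beta ✓
(lambda, iota): lambda overlapped-by iota ✓
(lambda, zeta): lambda overlapped-by zeta ✓
(mu, theta): mu overlapped-by theta ✓
(zeta, eta): zeta overlapped-by eta ✓
Count: 10.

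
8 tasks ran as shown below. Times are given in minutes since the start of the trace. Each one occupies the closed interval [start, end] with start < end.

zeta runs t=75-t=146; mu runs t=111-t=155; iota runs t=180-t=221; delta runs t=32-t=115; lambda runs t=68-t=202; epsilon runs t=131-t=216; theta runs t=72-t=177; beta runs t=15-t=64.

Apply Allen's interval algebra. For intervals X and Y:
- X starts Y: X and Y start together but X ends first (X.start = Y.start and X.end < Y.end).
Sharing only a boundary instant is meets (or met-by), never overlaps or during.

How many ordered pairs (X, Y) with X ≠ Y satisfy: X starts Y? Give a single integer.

Checking all 56 ordered pairs for relation 'starts'; matching pairs in alphabetical order:
No pair satisfies it.
Count: 0.

0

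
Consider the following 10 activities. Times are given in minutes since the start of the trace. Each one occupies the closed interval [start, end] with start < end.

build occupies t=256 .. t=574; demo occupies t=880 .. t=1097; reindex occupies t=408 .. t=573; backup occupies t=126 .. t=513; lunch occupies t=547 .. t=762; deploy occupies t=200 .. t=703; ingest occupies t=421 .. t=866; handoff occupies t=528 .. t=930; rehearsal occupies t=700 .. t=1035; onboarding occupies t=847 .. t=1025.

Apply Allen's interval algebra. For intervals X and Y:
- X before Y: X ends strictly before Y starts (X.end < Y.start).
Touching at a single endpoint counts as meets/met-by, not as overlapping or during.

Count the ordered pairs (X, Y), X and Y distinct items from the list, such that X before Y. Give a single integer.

Checking all 90 ordered pairs for relation 'before'; matching pairs in alphabetical order:
(backup, demo): backup before demo ✓
(backup, handoff): backup before handoff ✓
(backup, lunch): backup before lunch ✓
(backup, onboarding): backup before onboarding ✓
(backup, rehearsal): backup before rehearsal ✓
(build, demo): build before demo ✓
(build, onboarding): build before onboarding ✓
(build, rehearsal): build before rehearsal ✓
(deploy, demo): deploy before demo ✓
(deploy, onboarding): deploy before onboarding ✓
(ingest, demo): ingest before demo ✓
(lunch, demo): lunch before demo ✓
(lunch, onboarding): lunch before onboarding ✓
(reindex, demo): reindex before demo ✓
(reindex, onboarding): reindex before onboarding ✓
(reindex, rehearsal): reindex before rehearsal ✓
Count: 16.

16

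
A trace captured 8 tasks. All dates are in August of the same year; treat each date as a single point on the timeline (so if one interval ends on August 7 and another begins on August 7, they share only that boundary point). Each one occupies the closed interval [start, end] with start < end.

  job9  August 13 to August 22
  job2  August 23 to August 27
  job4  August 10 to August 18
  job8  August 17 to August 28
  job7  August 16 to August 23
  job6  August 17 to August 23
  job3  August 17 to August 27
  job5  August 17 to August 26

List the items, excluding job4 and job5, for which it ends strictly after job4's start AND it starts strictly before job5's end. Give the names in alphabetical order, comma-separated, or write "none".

Conditions: its end is strictly after job4's start (X.end > August 10) AND its start is strictly before job5's end (X.start < August 26).
job2: end August 27 > August 10? ✓; start August 23 < August 26? ✓ → yes.
job3: end August 27 > August 10? ✓; start August 17 < August 26? ✓ → yes.
job6: end August 23 > August 10? ✓; start August 17 < August 26? ✓ → yes.
job7: end August 23 > August 10? ✓; start August 16 < August 26? ✓ → yes.
job8: end August 28 > August 10? ✓; start August 17 < August 26? ✓ → yes.
job9: end August 22 > August 10? ✓; start August 13 < August 26? ✓ → yes.
Result: job2, job3, job6, job7, job8, job9.

job2, job3, job6, job7, job8, job9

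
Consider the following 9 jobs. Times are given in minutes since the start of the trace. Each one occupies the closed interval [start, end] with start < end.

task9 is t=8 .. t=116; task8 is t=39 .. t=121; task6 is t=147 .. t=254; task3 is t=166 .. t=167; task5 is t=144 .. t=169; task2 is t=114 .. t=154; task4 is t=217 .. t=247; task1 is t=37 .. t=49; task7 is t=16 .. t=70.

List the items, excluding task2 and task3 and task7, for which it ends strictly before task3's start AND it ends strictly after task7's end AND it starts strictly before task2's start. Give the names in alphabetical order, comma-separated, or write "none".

task8, task9

Conditions: its end is strictly before task3's start (X.end < t=166) AND its end is strictly after task7's end (X.end > t=70) AND its start is strictly before task2's start (X.start < t=114).
task1: end t=49 < t=166? ✓; end t=49 > t=70? ✗; start t=37 < t=114? ✓ → no.
task4: end t=247 < t=166? ✗; end t=247 > t=70? ✓; start t=217 < t=114? ✗ → no.
task5: end t=169 < t=166? ✗; end t=169 > t=70? ✓; start t=144 < t=114? ✗ → no.
task6: end t=254 < t=166? ✗; end t=254 > t=70? ✓; start t=147 < t=114? ✗ → no.
task8: end t=121 < t=166? ✓; end t=121 > t=70? ✓; start t=39 < t=114? ✓ → yes.
task9: end t=116 < t=166? ✓; end t=116 > t=70? ✓; start t=8 < t=114? ✓ → yes.
Result: task8, task9.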